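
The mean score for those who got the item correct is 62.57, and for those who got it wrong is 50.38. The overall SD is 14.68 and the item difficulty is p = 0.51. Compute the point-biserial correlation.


q = 1 - p = 0.49
rpb = ((M1 - M0) / SD) * sqrt(p * q)
rpb = ((62.57 - 50.38) / 14.68) * sqrt(0.51 * 0.49)
rpb = 0.4151

0.4151


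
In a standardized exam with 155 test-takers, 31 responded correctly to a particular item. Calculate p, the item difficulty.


Item difficulty p = number correct / total examinees
p = 31 / 155
p = 0.2

0.2


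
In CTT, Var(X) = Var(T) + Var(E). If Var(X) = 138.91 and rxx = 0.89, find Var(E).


var_true = rxx * var_obs = 0.89 * 138.91 = 123.6299
var_error = var_obs - var_true
var_error = 138.91 - 123.6299
var_error = 15.2801

15.2801


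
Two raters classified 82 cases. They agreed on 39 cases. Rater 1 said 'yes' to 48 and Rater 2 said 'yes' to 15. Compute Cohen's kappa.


P_o = 39/82 = 0.47561
P_e = (48*15 + 34*67) / 6724 = 0.445866
kappa = (P_o - P_e) / (1 - P_e)
kappa = (0.47561 - 0.445866) / (1 - 0.445866)
kappa = 0.0537

0.0537


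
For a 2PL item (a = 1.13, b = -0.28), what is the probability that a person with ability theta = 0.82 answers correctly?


a*(theta - b) = 1.13 * (0.82 - -0.28) = 1.243
exp(-1.243) = 0.2885
P = 1 / (1 + 0.2885)
P = 0.7761

0.7761


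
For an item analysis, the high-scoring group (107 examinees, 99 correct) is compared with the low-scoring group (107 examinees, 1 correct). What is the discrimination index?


p_upper = 99/107 = 0.9252
p_lower = 1/107 = 0.0093
D = 0.9252 - 0.0093 = 0.9159

0.9159


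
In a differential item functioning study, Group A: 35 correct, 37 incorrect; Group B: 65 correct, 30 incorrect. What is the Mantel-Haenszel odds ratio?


Odds_A = 35/37 = 0.9459
Odds_B = 65/30 = 2.1667
OR = Odds_A / Odds_B = 0.9459 / 2.1667
Exactly, OR = (35 * 30) / (37 * 65) = 1050 / 2405
OR = 0.4366

0.4366


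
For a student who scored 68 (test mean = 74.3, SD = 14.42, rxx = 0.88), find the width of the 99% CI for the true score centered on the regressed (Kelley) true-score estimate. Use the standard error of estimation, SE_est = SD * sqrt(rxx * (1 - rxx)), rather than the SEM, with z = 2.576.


True score estimate = 0.88*68 + 0.12*74.3 = 68.756
SE_est = SD * sqrt(rxx * (1 - rxx)) = 14.42 * sqrt(0.88 * 0.12) = 14.42 * sqrt(0.1056) = 4.685945
CI = T_est +/- z * SE_est, so width = 2 * z * SE_est = 2 * 2.576 * 4.685945
Width = 24.142

24.142


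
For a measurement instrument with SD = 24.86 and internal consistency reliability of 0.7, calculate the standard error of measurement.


SEM = SD * sqrt(1 - rxx)
SEM = 24.86 * sqrt(1 - 0.7)
SEM = 24.86 * sqrt(0.3) = 24.86 * 0.547723
SEM = 13.6164

13.6164


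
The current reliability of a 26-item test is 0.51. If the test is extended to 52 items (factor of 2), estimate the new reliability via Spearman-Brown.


r_new = (n * rxx) / (1 + (n-1) * rxx)
r_new = (2 * 0.51) / (1 + 1 * 0.51)
r_new = 1.02 / 1.51
r_new = 0.6755

0.6755


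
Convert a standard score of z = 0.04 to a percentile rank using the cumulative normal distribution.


CDF(z) = 0.5 * (1 + erf(z/sqrt(2)))
erf(0.0283) = 0.0319
CDF = 0.516
Percentile rank = 0.516 * 100 = 51.6

51.6


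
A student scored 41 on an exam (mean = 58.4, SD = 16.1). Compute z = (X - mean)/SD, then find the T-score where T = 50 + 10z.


z = (X - mean) / SD = (41 - 58.4) / 16.1
z = -17.4 / 16.1
z = -1.0807
T-score = T = 50 + 10z
Carry z at full precision (z = -17.4 / 16.1) into the conversion:
T-score = 50 + 10 * (-17.4 / 16.1) = 50 + -174 / 16.1
T-score = 50 + -10.8075
T-score = 39.1925

39.1925


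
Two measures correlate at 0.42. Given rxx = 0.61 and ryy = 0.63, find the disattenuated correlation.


r_corrected = rxy / sqrt(rxx * ryy)
= 0.42 / sqrt(0.61 * 0.63)
= 0.42 / sqrt(0.3843)
= 0.42 / 0.619919
r_corrected = 0.6775

0.6775


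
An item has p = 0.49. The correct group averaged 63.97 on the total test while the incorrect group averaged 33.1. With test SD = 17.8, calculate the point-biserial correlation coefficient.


q = 1 - p = 0.51
rpb = ((M1 - M0) / SD) * sqrt(p * q)
rpb = ((63.97 - 33.1) / 17.8) * sqrt(0.49 * 0.51)
rpb = 0.867

0.867


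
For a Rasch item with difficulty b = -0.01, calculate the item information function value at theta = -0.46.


P = 1/(1+exp(-(-0.46--0.01))) = 0.3894
I = P*(1-P) = 0.3894 * 0.6106
I = 0.2378

0.2378


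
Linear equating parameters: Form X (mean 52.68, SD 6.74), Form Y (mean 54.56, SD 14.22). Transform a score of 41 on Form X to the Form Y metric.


slope = SD_Y / SD_X = 14.22 / 6.74 ~ 2.1098
intercept = mean_Y - slope * mean_X = 54.56 - (14.22 / 6.74) * 52.68 ~ -56.5839
Y = slope * X + intercept. To avoid rounding drift from the rounded slope/intercept, evaluate the equivalent form Y = mean_Y + SD_Y * (X - mean_X) / SD_X at full precision:
Y = 54.56 + 14.22 * (41 - 52.68) / 6.74
Y = 54.56 - 14.22 * 11.68 / 6.74
Y = 54.56 - 166.0896 / 6.74
Y = 54.56 - 24.6424
Y = 29.9176

29.9176


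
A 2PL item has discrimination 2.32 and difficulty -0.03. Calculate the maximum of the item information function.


For 2PL, max info at theta = b = -0.03
I_max = a^2 / 4 = 2.32^2 / 4
= 5.3824 / 4
I_max = 1.3456

1.3456


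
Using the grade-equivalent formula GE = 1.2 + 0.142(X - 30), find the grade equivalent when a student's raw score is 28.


raw - median = 28 - 30 = -2
slope * diff = 0.142 * -2 = -0.284
GE = 1.2 + -0.284
GE = 0.916

0.916


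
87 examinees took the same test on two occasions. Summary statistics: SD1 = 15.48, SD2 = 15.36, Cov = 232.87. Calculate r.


r = cov(X,Y) / (SD_X * SD_Y)
r = 232.87 / (15.48 * 15.36)
r = 232.87 / 237.7728
r = 0.9794

0.9794


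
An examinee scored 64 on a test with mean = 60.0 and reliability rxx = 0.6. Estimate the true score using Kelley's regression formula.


T_est = rxx * X + (1 - rxx) * mean
T_est = 0.6 * 64 + 0.4 * 60.0
T_est = 38.4 + 24.0
T_est = 62.4

62.4


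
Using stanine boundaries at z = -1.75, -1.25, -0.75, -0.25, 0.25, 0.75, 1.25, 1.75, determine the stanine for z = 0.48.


Stanine boundaries: [-1.75, -1.25, -0.75, -0.25, 0.25, 0.75, 1.25, 1.75]
z = 0.48
Check each boundary:
  z >= -1.75 -> could be stanine 2
  z >= -1.25 -> could be stanine 3
  z >= -0.75 -> could be stanine 4
  z >= -0.25 -> could be stanine 5
  z >= 0.25 -> could be stanine 6
  z < 0.75
  z < 1.25
  z < 1.75
Highest qualifying boundary gives stanine = 6

6


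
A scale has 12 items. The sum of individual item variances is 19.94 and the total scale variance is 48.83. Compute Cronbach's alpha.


alpha = (k/(k-1)) * (1 - sum(si^2)/s_total^2)
= (12/11) * (1 - 19.94/48.83)
alpha = 0.6454

0.6454


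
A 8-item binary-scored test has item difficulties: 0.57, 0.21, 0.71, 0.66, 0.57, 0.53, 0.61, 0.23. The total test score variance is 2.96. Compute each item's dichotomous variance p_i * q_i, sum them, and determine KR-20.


For each item, compute p_i * q_i:
  Item 1: 0.57 * 0.43 = 0.2451
  Item 2: 0.21 * 0.79 = 0.1659
  Item 3: 0.71 * 0.29 = 0.2059
  Item 4: 0.66 * 0.34 = 0.2244
  Item 5: 0.57 * 0.43 = 0.2451
  Item 6: 0.53 * 0.47 = 0.2491
  Item 7: 0.61 * 0.39 = 0.2379
  Item 8: 0.23 * 0.77 = 0.1771
Sum(p_i * q_i) = 0.2451 + 0.1659 + 0.2059 + 0.2244 + 0.2451 + 0.2491 + 0.2379 + 0.1771 = 1.7505
KR-20 = (k/(k-1)) * (1 - Sum(p_i*q_i) / Var_total)
= (8/7) * (1 - 1.7505/2.96)
= 1.1429 * 0.4086
KR-20 = 0.467

0.467


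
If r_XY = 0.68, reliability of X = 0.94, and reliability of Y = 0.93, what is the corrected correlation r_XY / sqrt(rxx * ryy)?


r_corrected = rxy / sqrt(rxx * ryy)
= 0.68 / sqrt(0.94 * 0.93)
= 0.68 / sqrt(0.8742)
= 0.68 / 0.934987
r_corrected = 0.7273

0.7273


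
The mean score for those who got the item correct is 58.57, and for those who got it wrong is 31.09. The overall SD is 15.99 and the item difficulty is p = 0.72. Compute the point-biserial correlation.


q = 1 - p = 0.28
rpb = ((M1 - M0) / SD) * sqrt(p * q)
rpb = ((58.57 - 31.09) / 15.99) * sqrt(0.72 * 0.28)
rpb = 0.7716

0.7716


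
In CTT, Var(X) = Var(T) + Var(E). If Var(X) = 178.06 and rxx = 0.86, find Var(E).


var_true = rxx * var_obs = 0.86 * 178.06 = 153.1316
var_error = var_obs - var_true
var_error = 178.06 - 153.1316
var_error = 24.9284

24.9284


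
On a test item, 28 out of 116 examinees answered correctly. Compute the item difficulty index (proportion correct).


Item difficulty p = number correct / total examinees
p = 28 / 116
p = 0.2414

0.2414


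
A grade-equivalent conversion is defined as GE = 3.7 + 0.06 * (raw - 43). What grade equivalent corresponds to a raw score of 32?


raw - median = 32 - 43 = -11
slope * diff = 0.06 * -11 = -0.66
GE = 3.7 + -0.66
GE = 3.04

3.04


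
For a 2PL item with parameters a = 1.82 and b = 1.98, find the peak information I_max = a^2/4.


For 2PL, max info at theta = b = 1.98
I_max = a^2 / 4 = 1.82^2 / 4
= 3.3124 / 4
I_max = 0.8281

0.8281


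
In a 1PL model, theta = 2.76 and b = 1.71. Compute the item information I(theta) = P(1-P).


P = 1/(1+exp(-(2.76-1.71))) = 0.7408
I = P*(1-P) = 0.7408 * 0.2592
I = 0.192

0.192


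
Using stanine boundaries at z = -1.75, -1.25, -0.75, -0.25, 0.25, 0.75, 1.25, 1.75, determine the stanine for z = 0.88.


Stanine boundaries: [-1.75, -1.25, -0.75, -0.25, 0.25, 0.75, 1.25, 1.75]
z = 0.88
Check each boundary:
  z >= -1.75 -> could be stanine 2
  z >= -1.25 -> could be stanine 3
  z >= -0.75 -> could be stanine 4
  z >= -0.25 -> could be stanine 5
  z >= 0.25 -> could be stanine 6
  z >= 0.75 -> could be stanine 7
  z < 1.25
  z < 1.75
Highest qualifying boundary gives stanine = 7

7


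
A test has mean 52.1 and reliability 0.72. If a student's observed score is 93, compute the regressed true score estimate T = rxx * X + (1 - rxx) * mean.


T_est = rxx * X + (1 - rxx) * mean
T_est = 0.72 * 93 + 0.28 * 52.1
T_est = 66.96 + 14.588
T_est = 81.548

81.548


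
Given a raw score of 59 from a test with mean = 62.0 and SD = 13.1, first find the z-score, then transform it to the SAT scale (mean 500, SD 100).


z = (X - mean) / SD = (59 - 62.0) / 13.1
z = -3.0 / 13.1
z = -0.229
SAT-scale = SAT = 500 + 100z
Carry z at full precision (z = -3.0 / 13.1) into the conversion:
SAT-scale = 500 + 100 * (-3.0 / 13.1) = 500 + -300 / 13.1
SAT-scale = 500 + -22.9008
SAT-scale = 477.0992

477.0992


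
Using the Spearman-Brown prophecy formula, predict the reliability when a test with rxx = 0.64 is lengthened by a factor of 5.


r_new = (n * rxx) / (1 + (n-1) * rxx)
r_new = (5 * 0.64) / (1 + 4 * 0.64)
r_new = 3.2 / 3.56
r_new = 0.8989

0.8989


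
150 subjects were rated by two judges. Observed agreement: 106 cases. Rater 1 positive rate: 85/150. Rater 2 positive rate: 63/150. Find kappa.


P_o = 106/150 = 0.706667
P_e = (85*63 + 65*87) / 22500 = 0.489333
kappa = (P_o - P_e) / (1 - P_e)
kappa = (0.706667 - 0.489333) / (1 - 0.489333)
kappa = 0.4256

0.4256


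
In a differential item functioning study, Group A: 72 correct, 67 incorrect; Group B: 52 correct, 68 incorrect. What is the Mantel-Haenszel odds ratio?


Odds_A = 72/67 = 1.0746
Odds_B = 52/68 = 0.7647
OR = Odds_A / Odds_B = 1.0746 / 0.7647
Exactly, OR = (72 * 68) / (67 * 52) = 4896 / 3484
OR = 1.4053

1.4053


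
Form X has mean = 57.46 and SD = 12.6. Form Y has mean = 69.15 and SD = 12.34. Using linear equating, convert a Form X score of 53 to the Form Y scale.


slope = SD_Y / SD_X = 12.34 / 12.6 ~ 0.9794
intercept = mean_Y - slope * mean_X = 69.15 - (12.34 / 12.6) * 57.46 ~ 12.8757
Y = slope * X + intercept. To avoid rounding drift from the rounded slope/intercept, evaluate the equivalent form Y = mean_Y + SD_Y * (X - mean_X) / SD_X at full precision:
Y = 69.15 + 12.34 * (53 - 57.46) / 12.6
Y = 69.15 - 12.34 * 4.46 / 12.6
Y = 69.15 - 55.0364 / 12.6
Y = 69.15 - 4.368
Y = 64.782

64.782


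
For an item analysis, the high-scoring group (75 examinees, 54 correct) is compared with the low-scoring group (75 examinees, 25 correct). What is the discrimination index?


p_upper = 54/75 = 0.72
p_lower = 25/75 = 0.3333
D = 0.72 - 0.3333 = 0.3867

0.3867


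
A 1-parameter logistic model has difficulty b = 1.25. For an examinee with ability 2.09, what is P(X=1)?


theta - b = 2.09 - 1.25 = 0.84
exp(-(theta - b)) = exp(-0.84) = 0.4317
P = 1 / (1 + 0.4317)
P = 0.6985

0.6985


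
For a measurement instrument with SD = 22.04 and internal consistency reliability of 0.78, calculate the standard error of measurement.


SEM = SD * sqrt(1 - rxx)
SEM = 22.04 * sqrt(1 - 0.78)
SEM = 22.04 * sqrt(0.22) = 22.04 * 0.469042
SEM = 10.3377

10.3377


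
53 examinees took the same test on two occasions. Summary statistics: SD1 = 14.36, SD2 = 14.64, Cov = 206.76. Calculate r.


r = cov(X,Y) / (SD_X * SD_Y)
r = 206.76 / (14.36 * 14.64)
r = 206.76 / 210.2304
r = 0.9835

0.9835


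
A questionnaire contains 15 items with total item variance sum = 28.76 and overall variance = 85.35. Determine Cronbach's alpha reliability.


alpha = (k/(k-1)) * (1 - sum(si^2)/s_total^2)
= (15/14) * (1 - 28.76/85.35)
alpha = 0.7104

0.7104


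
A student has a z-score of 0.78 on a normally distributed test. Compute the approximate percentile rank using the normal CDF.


CDF(z) = 0.5 * (1 + erf(z/sqrt(2)))
erf(0.5515) = 0.5646
CDF = 0.7823
Percentile rank = 0.7823 * 100 = 78.23

78.23


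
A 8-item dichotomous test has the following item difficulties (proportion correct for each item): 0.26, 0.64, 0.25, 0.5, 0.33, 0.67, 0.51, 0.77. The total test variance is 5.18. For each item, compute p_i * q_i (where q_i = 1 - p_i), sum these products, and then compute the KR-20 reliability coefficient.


For each item, compute p_i * q_i:
  Item 1: 0.26 * 0.74 = 0.1924
  Item 2: 0.64 * 0.36 = 0.2304
  Item 3: 0.25 * 0.75 = 0.1875
  Item 4: 0.5 * 0.5 = 0.25
  Item 5: 0.33 * 0.67 = 0.2211
  Item 6: 0.67 * 0.33 = 0.2211
  Item 7: 0.51 * 0.49 = 0.2499
  Item 8: 0.77 * 0.23 = 0.1771
Sum(p_i * q_i) = 0.1924 + 0.2304 + 0.1875 + 0.25 + 0.2211 + 0.2211 + 0.2499 + 0.1771 = 1.7295
KR-20 = (k/(k-1)) * (1 - Sum(p_i*q_i) / Var_total)
= (8/7) * (1 - 1.7295/5.18)
= 1.1429 * 0.6661
KR-20 = 0.7613

0.7613


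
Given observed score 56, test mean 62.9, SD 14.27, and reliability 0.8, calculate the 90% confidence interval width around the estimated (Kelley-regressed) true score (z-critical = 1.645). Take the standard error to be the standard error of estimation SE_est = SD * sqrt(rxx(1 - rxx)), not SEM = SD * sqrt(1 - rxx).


True score estimate = 0.8*56 + 0.2*62.9 = 57.38
SE_est = SD * sqrt(rxx * (1 - rxx)) = 14.27 * sqrt(0.8 * 0.2) = 14.27 * sqrt(0.16) = 5.708
CI = T_est +/- z * SE_est, so width = 2 * z * SE_est = 2 * 1.645 * 5.708
Width = 18.7793

18.7793


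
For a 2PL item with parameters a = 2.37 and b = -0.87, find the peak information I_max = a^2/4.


For 2PL, max info at theta = b = -0.87
I_max = a^2 / 4 = 2.37^2 / 4
= 5.6169 / 4
I_max = 1.4042

1.4042


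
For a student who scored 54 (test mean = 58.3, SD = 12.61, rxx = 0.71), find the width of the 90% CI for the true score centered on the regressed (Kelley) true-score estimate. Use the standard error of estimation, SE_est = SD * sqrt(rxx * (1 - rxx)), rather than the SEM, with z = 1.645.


True score estimate = 0.71*54 + 0.29*58.3 = 55.247
SE_est = SD * sqrt(rxx * (1 - rxx)) = 12.61 * sqrt(0.71 * 0.29) = 12.61 * sqrt(0.2059) = 5.721939
CI = T_est +/- z * SE_est, so width = 2 * z * SE_est = 2 * 1.645 * 5.721939
Width = 18.8252

18.8252


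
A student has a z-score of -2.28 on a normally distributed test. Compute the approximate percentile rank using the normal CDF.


CDF(z) = 0.5 * (1 + erf(z/sqrt(2)))
erf(-1.6122) = -0.9774
CDF = 0.0113
Percentile rank = 0.0113 * 100 = 1.13

1.13


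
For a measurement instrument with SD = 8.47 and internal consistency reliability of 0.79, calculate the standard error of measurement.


SEM = SD * sqrt(1 - rxx)
SEM = 8.47 * sqrt(1 - 0.79)
SEM = 8.47 * sqrt(0.21) = 8.47 * 0.458258
SEM = 3.8814

3.8814


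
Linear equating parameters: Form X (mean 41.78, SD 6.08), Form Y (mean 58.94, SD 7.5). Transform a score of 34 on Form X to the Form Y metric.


slope = SD_Y / SD_X = 7.5 / 6.08 ~ 1.2336
intercept = mean_Y - slope * mean_X = 58.94 - (7.5 / 6.08) * 41.78 ~ 7.4022
Y = slope * X + intercept. To avoid rounding drift from the rounded slope/intercept, evaluate the equivalent form Y = mean_Y + SD_Y * (X - mean_X) / SD_X at full precision:
Y = 58.94 + 7.5 * (34 - 41.78) / 6.08
Y = 58.94 - 7.5 * 7.78 / 6.08
Y = 58.94 - 58.35 / 6.08
Y = 58.94 - 9.597
Y = 49.343

49.343


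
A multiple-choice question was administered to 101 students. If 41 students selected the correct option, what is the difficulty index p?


Item difficulty p = number correct / total examinees
p = 41 / 101
p = 0.4059

0.4059


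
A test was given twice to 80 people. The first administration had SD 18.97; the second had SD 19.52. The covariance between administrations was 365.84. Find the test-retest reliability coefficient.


r = cov(X,Y) / (SD_X * SD_Y)
r = 365.84 / (18.97 * 19.52)
r = 365.84 / 370.2944
r = 0.988

0.988


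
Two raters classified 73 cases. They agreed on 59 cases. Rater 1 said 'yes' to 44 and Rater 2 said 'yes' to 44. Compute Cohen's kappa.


P_o = 59/73 = 0.808219
P_e = (44*44 + 29*29) / 5329 = 0.521111
kappa = (P_o - P_e) / (1 - P_e)
kappa = (0.808219 - 0.521111) / (1 - 0.521111)
kappa = 0.5995

0.5995


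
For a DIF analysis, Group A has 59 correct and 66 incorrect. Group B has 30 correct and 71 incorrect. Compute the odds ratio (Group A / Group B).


Odds_A = 59/66 = 0.8939
Odds_B = 30/71 = 0.4225
OR = Odds_A / Odds_B = 0.8939 / 0.4225
Exactly, OR = (59 * 71) / (66 * 30) = 4189 / 1980
OR = 2.1157

2.1157


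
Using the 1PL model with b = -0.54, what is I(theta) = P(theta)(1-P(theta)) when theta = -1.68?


P = 1/(1+exp(-(-1.68--0.54))) = 0.2423
I = P*(1-P) = 0.2423 * 0.7577
I = 0.1836

0.1836


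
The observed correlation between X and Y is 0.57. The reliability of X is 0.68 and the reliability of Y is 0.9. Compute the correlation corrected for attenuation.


r_corrected = rxy / sqrt(rxx * ryy)
= 0.57 / sqrt(0.68 * 0.9)
= 0.57 / sqrt(0.612)
= 0.57 / 0.782304
r_corrected = 0.7286

0.7286


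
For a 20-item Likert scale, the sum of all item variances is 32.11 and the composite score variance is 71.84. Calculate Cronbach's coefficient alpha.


alpha = (k/(k-1)) * (1 - sum(si^2)/s_total^2)
= (20/19) * (1 - 32.11/71.84)
alpha = 0.5821

0.5821


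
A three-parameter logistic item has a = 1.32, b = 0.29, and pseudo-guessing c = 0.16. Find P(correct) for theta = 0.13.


logit = 1.32*(0.13 - 0.29) = -0.2112
P* = 1/(1 + exp(--0.2112)) = 0.4474
P = 0.16 + (1 - 0.16) * 0.4474
P = 0.5358

0.5358


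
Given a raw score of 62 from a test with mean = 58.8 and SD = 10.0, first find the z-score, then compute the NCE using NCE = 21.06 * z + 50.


z = (X - mean) / SD = (62 - 58.8) / 10.0
z = 3.2 / 10.0
z = 0.32
NCE = NCE = 21.06z + 50
Carry z at full precision (z = 3.2 / 10.0) into the conversion:
NCE = 21.06 * (3.2 / 10.0) + 50 = 67.392 / 10.0 + 50
NCE = 6.7392 + 50
NCE = 56.7392

56.7392


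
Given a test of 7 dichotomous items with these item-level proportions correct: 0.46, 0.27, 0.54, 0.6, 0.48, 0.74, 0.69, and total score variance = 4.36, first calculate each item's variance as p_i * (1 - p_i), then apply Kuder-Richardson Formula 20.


For each item, compute p_i * q_i:
  Item 1: 0.46 * 0.54 = 0.2484
  Item 2: 0.27 * 0.73 = 0.1971
  Item 3: 0.54 * 0.46 = 0.2484
  Item 4: 0.6 * 0.4 = 0.24
  Item 5: 0.48 * 0.52 = 0.2496
  Item 6: 0.74 * 0.26 = 0.1924
  Item 7: 0.69 * 0.31 = 0.2139
Sum(p_i * q_i) = 0.2484 + 0.1971 + 0.2484 + 0.24 + 0.2496 + 0.1924 + 0.2139 = 1.5898
KR-20 = (k/(k-1)) * (1 - Sum(p_i*q_i) / Var_total)
= (7/6) * (1 - 1.5898/4.36)
= 1.1667 * 0.6354
KR-20 = 0.7413

0.7413


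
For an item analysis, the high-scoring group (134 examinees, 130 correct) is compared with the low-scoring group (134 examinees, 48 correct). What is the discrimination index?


p_upper = 130/134 = 0.9701
p_lower = 48/134 = 0.3582
D = 0.9701 - 0.3582 = 0.6119

0.6119


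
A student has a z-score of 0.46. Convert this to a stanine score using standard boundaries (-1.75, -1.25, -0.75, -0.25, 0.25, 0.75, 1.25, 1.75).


Stanine boundaries: [-1.75, -1.25, -0.75, -0.25, 0.25, 0.75, 1.25, 1.75]
z = 0.46
Check each boundary:
  z >= -1.75 -> could be stanine 2
  z >= -1.25 -> could be stanine 3
  z >= -0.75 -> could be stanine 4
  z >= -0.25 -> could be stanine 5
  z >= 0.25 -> could be stanine 6
  z < 0.75
  z < 1.25
  z < 1.75
Highest qualifying boundary gives stanine = 6

6


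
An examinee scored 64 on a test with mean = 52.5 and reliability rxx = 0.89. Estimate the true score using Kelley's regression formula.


T_est = rxx * X + (1 - rxx) * mean
T_est = 0.89 * 64 + 0.11 * 52.5
T_est = 56.96 + 5.775
T_est = 62.735

62.735


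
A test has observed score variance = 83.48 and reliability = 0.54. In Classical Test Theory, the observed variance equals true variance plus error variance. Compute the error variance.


var_true = rxx * var_obs = 0.54 * 83.48 = 45.0792
var_error = var_obs - var_true
var_error = 83.48 - 45.0792
var_error = 38.4008

38.4008


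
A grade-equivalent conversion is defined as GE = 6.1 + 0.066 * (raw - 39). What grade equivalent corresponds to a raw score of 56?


raw - median = 56 - 39 = 17
slope * diff = 0.066 * 17 = 1.122
GE = 6.1 + 1.122
GE = 7.222

7.222


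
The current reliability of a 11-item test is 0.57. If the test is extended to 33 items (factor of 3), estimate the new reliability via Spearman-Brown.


r_new = (n * rxx) / (1 + (n-1) * rxx)
r_new = (3 * 0.57) / (1 + 2 * 0.57)
r_new = 1.71 / 2.14
r_new = 0.7991

0.7991


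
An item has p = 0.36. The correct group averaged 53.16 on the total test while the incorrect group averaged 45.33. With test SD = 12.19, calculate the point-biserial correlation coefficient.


q = 1 - p = 0.64
rpb = ((M1 - M0) / SD) * sqrt(p * q)
rpb = ((53.16 - 45.33) / 12.19) * sqrt(0.36 * 0.64)
rpb = 0.3083

0.3083


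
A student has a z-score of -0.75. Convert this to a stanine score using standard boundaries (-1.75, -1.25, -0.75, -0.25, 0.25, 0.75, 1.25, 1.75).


Stanine boundaries: [-1.75, -1.25, -0.75, -0.25, 0.25, 0.75, 1.25, 1.75]
z = -0.75
Check each boundary:
  z >= -1.75 -> could be stanine 2
  z >= -1.25 -> could be stanine 3
  z >= -0.75 -> could be stanine 4
  z < -0.25
  z < 0.25
  z < 0.75
  z < 1.25
  z < 1.75
Highest qualifying boundary gives stanine = 4

4


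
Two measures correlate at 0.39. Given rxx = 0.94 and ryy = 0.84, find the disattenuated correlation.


r_corrected = rxy / sqrt(rxx * ryy)
= 0.39 / sqrt(0.94 * 0.84)
= 0.39 / sqrt(0.7896)
= 0.39 / 0.888594
r_corrected = 0.4389

0.4389


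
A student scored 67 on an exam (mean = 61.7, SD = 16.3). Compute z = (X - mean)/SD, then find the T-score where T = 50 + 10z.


z = (X - mean) / SD = (67 - 61.7) / 16.3
z = 5.3 / 16.3
z = 0.3252
T-score = T = 50 + 10z
Carry z at full precision (z = 5.3 / 16.3) into the conversion:
T-score = 50 + 10 * (5.3 / 16.3) = 50 + 53 / 16.3
T-score = 50 + 3.2515
T-score = 53.2515

53.2515


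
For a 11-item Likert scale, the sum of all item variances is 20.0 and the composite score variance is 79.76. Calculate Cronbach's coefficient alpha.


alpha = (k/(k-1)) * (1 - sum(si^2)/s_total^2)
= (11/10) * (1 - 20.0/79.76)
alpha = 0.8242

0.8242


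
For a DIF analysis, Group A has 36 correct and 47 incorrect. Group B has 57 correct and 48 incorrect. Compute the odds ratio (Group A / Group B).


Odds_A = 36/47 = 0.766
Odds_B = 57/48 = 1.1875
OR = Odds_A / Odds_B = 0.766 / 1.1875
Exactly, OR = (36 * 48) / (47 * 57) = 1728 / 2679
OR = 0.645

0.645


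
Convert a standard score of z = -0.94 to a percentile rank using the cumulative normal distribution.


CDF(z) = 0.5 * (1 + erf(z/sqrt(2)))
erf(-0.6647) = -0.6528
CDF = 0.1736
Percentile rank = 0.1736 * 100 = 17.36

17.36


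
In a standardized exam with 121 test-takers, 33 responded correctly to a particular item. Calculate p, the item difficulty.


Item difficulty p = number correct / total examinees
p = 33 / 121
p = 0.2727

0.2727


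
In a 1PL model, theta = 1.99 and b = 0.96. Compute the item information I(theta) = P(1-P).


P = 1/(1+exp(-(1.99-0.96))) = 0.7369
I = P*(1-P) = 0.7369 * 0.2631
I = 0.1939

0.1939


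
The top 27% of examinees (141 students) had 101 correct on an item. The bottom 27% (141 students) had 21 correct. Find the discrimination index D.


p_upper = 101/141 = 0.7163
p_lower = 21/141 = 0.1489
D = 0.7163 - 0.1489 = 0.5674

0.5674


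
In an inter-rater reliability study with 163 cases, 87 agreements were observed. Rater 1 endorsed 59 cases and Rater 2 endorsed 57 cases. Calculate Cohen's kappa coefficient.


P_o = 87/163 = 0.533742
P_e = (59*57 + 104*106) / 26569 = 0.541496
kappa = (P_o - P_e) / (1 - P_e)
kappa = (0.533742 - 0.541496) / (1 - 0.541496)
kappa = -0.0169

-0.0169


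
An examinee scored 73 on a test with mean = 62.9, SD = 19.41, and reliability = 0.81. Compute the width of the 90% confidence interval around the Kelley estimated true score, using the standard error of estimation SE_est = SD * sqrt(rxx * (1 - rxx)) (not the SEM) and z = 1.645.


True score estimate = 0.81*73 + 0.19*62.9 = 71.081
SE_est = SD * sqrt(rxx * (1 - rxx)) = 19.41 * sqrt(0.81 * 0.19) = 19.41 * sqrt(0.1539) = 7.614561
CI = T_est +/- z * SE_est, so width = 2 * z * SE_est = 2 * 1.645 * 7.614561
Width = 25.0519

25.0519


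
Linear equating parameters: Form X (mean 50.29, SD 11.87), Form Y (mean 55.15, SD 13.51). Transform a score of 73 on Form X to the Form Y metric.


slope = SD_Y / SD_X = 13.51 / 11.87 ~ 1.1382
intercept = mean_Y - slope * mean_X = 55.15 - (13.51 / 11.87) * 50.29 ~ -2.0882
Y = slope * X + intercept. To avoid rounding drift from the rounded slope/intercept, evaluate the equivalent form Y = mean_Y + SD_Y * (X - mean_X) / SD_X at full precision:
Y = 55.15 + 13.51 * (73 - 50.29) / 11.87
Y = 55.15 + 13.51 * 22.71 / 11.87
Y = 55.15 + 306.8121 / 11.87
Y = 55.15 + 25.8477
Y = 80.9977

80.9977


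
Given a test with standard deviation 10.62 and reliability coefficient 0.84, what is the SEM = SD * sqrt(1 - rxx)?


SEM = SD * sqrt(1 - rxx)
SEM = 10.62 * sqrt(1 - 0.84)
SEM = 10.62 * sqrt(0.16) = 10.62 * 0.4
SEM = 4.248

4.248


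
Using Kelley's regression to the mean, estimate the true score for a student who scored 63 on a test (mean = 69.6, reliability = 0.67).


T_est = rxx * X + (1 - rxx) * mean
T_est = 0.67 * 63 + 0.33 * 69.6
T_est = 42.21 + 22.968
T_est = 65.178

65.178


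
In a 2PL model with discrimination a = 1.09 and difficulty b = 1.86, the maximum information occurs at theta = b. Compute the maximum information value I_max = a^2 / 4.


For 2PL, max info at theta = b = 1.86
I_max = a^2 / 4 = 1.09^2 / 4
= 1.1881 / 4
I_max = 0.297

0.297


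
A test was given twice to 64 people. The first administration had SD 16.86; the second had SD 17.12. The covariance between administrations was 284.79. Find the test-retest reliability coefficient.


r = cov(X,Y) / (SD_X * SD_Y)
r = 284.79 / (16.86 * 17.12)
r = 284.79 / 288.6432
r = 0.9867

0.9867


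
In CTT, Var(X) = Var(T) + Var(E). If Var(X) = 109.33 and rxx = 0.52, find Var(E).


var_true = rxx * var_obs = 0.52 * 109.33 = 56.8516
var_error = var_obs - var_true
var_error = 109.33 - 56.8516
var_error = 52.4784

52.4784


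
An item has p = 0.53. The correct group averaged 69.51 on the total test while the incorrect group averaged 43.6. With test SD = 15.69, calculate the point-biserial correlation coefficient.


q = 1 - p = 0.47
rpb = ((M1 - M0) / SD) * sqrt(p * q)
rpb = ((69.51 - 43.6) / 15.69) * sqrt(0.53 * 0.47)
rpb = 0.8242

0.8242


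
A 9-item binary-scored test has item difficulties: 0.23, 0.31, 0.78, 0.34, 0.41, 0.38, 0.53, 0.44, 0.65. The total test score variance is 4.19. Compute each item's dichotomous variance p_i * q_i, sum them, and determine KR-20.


For each item, compute p_i * q_i:
  Item 1: 0.23 * 0.77 = 0.1771
  Item 2: 0.31 * 0.69 = 0.2139
  Item 3: 0.78 * 0.22 = 0.1716
  Item 4: 0.34 * 0.66 = 0.2244
  Item 5: 0.41 * 0.59 = 0.2419
  Item 6: 0.38 * 0.62 = 0.2356
  Item 7: 0.53 * 0.47 = 0.2491
  Item 8: 0.44 * 0.56 = 0.2464
  Item 9: 0.65 * 0.35 = 0.2275
Sum(p_i * q_i) = 0.1771 + 0.2139 + 0.1716 + 0.2244 + 0.2419 + 0.2356 + 0.2491 + 0.2464 + 0.2275 = 1.9875
KR-20 = (k/(k-1)) * (1 - Sum(p_i*q_i) / Var_total)
= (9/8) * (1 - 1.9875/4.19)
= 1.125 * 0.5257
KR-20 = 0.5914

0.5914


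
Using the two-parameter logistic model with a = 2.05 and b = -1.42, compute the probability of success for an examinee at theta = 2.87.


a*(theta - b) = 2.05 * (2.87 - -1.42) = 8.7945
exp(-8.7945) = 0.0002
P = 1 / (1 + 0.0002)
P = 0.9998

0.9998


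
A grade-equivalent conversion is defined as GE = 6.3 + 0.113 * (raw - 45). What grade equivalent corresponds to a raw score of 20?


raw - median = 20 - 45 = -25
slope * diff = 0.113 * -25 = -2.825
GE = 6.3 + -2.825
GE = 3.475

3.475


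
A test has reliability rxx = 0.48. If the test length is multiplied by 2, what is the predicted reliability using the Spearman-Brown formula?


r_new = (n * rxx) / (1 + (n-1) * rxx)
r_new = (2 * 0.48) / (1 + 1 * 0.48)
r_new = 0.96 / 1.48
r_new = 0.6486

0.6486


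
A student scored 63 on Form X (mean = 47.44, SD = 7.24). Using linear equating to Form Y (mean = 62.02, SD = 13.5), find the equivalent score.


slope = SD_Y / SD_X = 13.5 / 7.24 ~ 1.8646
intercept = mean_Y - slope * mean_X = 62.02 - (13.5 / 7.24) * 47.44 ~ -26.4386
Y = slope * X + intercept. To avoid rounding drift from the rounded slope/intercept, evaluate the equivalent form Y = mean_Y + SD_Y * (X - mean_X) / SD_X at full precision:
Y = 62.02 + 13.5 * (63 - 47.44) / 7.24
Y = 62.02 + 13.5 * 15.56 / 7.24
Y = 62.02 + 210.06 / 7.24
Y = 62.02 + 29.0138
Y = 91.0338

91.0338


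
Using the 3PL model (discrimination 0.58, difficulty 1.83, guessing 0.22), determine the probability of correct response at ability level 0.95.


logit = 0.58*(0.95 - 1.83) = -0.5104
P* = 1/(1 + exp(--0.5104)) = 0.3751
P = 0.22 + (1 - 0.22) * 0.3751
P = 0.5126

0.5126


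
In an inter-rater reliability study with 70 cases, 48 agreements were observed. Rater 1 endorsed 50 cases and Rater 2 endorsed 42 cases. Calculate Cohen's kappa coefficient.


P_o = 48/70 = 0.685714
P_e = (50*42 + 20*28) / 4900 = 0.542857
kappa = (P_o - P_e) / (1 - P_e)
kappa = (0.685714 - 0.542857) / (1 - 0.542857)
kappa = 0.3125

0.3125


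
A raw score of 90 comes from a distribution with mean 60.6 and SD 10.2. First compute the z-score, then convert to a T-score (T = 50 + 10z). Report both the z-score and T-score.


z = (X - mean) / SD = (90 - 60.6) / 10.2
z = 29.4 / 10.2
z = 2.8824
T-score = T = 50 + 10z
Carry z at full precision (z = 29.4 / 10.2) into the conversion:
T-score = 50 + 10 * (29.4 / 10.2) = 50 + 294 / 10.2
T-score = 50 + 28.8235
T-score = 78.8235

78.8235


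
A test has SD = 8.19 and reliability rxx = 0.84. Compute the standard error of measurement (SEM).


SEM = SD * sqrt(1 - rxx)
SEM = 8.19 * sqrt(1 - 0.84)
SEM = 8.19 * sqrt(0.16) = 8.19 * 0.4
SEM = 3.276

3.276


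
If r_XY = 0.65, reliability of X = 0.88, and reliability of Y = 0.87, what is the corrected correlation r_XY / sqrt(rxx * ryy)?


r_corrected = rxy / sqrt(rxx * ryy)
= 0.65 / sqrt(0.88 * 0.87)
= 0.65 / sqrt(0.7656)
= 0.65 / 0.874986
r_corrected = 0.7429

0.7429


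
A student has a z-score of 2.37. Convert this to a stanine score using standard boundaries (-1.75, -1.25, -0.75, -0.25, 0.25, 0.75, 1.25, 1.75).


Stanine boundaries: [-1.75, -1.25, -0.75, -0.25, 0.25, 0.75, 1.25, 1.75]
z = 2.37
Check each boundary:
  z >= -1.75 -> could be stanine 2
  z >= -1.25 -> could be stanine 3
  z >= -0.75 -> could be stanine 4
  z >= -0.25 -> could be stanine 5
  z >= 0.25 -> could be stanine 6
  z >= 0.75 -> could be stanine 7
  z >= 1.25 -> could be stanine 8
  z >= 1.75 -> could be stanine 9
Highest qualifying boundary gives stanine = 9

9


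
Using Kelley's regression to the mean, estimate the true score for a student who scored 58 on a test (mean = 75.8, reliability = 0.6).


T_est = rxx * X + (1 - rxx) * mean
T_est = 0.6 * 58 + 0.4 * 75.8
T_est = 34.8 + 30.32
T_est = 65.12

65.12


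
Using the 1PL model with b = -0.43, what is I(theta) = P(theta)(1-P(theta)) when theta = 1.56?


P = 1/(1+exp(-(1.56--0.43))) = 0.8797
I = P*(1-P) = 0.8797 * 0.1203
I = 0.1058

0.1058


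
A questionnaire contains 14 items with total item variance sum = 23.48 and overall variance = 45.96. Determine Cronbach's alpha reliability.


alpha = (k/(k-1)) * (1 - sum(si^2)/s_total^2)
= (14/13) * (1 - 23.48/45.96)
alpha = 0.5267

0.5267


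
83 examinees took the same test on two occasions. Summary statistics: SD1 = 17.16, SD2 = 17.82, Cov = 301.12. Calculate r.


r = cov(X,Y) / (SD_X * SD_Y)
r = 301.12 / (17.16 * 17.82)
r = 301.12 / 305.7912
r = 0.9847

0.9847


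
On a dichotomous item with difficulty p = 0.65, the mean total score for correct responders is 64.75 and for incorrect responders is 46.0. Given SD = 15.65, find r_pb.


q = 1 - p = 0.35
rpb = ((M1 - M0) / SD) * sqrt(p * q)
rpb = ((64.75 - 46.0) / 15.65) * sqrt(0.65 * 0.35)
rpb = 0.5714

0.5714


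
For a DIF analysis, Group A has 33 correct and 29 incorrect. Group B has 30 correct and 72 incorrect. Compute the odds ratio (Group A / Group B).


Odds_A = 33/29 = 1.1379
Odds_B = 30/72 = 0.4167
OR = Odds_A / Odds_B = 1.1379 / 0.4167
Exactly, OR = (33 * 72) / (29 * 30) = 2376 / 870
OR = 2.731

2.731


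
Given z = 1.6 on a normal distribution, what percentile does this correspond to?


CDF(z) = 0.5 * (1 + erf(z/sqrt(2)))
erf(1.1314) = 0.8904
CDF = 0.9452
Percentile rank = 0.9452 * 100 = 94.52

94.52


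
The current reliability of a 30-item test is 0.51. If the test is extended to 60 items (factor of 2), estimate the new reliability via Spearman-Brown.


r_new = (n * rxx) / (1 + (n-1) * rxx)
r_new = (2 * 0.51) / (1 + 1 * 0.51)
r_new = 1.02 / 1.51
r_new = 0.6755

0.6755


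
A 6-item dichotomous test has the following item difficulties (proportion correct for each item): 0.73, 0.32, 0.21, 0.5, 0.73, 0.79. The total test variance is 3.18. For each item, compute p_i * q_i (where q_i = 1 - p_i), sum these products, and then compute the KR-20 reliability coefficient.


For each item, compute p_i * q_i:
  Item 1: 0.73 * 0.27 = 0.1971
  Item 2: 0.32 * 0.68 = 0.2176
  Item 3: 0.21 * 0.79 = 0.1659
  Item 4: 0.5 * 0.5 = 0.25
  Item 5: 0.73 * 0.27 = 0.1971
  Item 6: 0.79 * 0.21 = 0.1659
Sum(p_i * q_i) = 0.1971 + 0.2176 + 0.1659 + 0.25 + 0.1971 + 0.1659 = 1.1936
KR-20 = (k/(k-1)) * (1 - Sum(p_i*q_i) / Var_total)
= (6/5) * (1 - 1.1936/3.18)
= 1.2 * 0.6247
KR-20 = 0.7496

0.7496


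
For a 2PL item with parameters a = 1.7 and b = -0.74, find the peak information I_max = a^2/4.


For 2PL, max info at theta = b = -0.74
I_max = a^2 / 4 = 1.7^2 / 4
= 2.89 / 4
I_max = 0.7225

0.7225


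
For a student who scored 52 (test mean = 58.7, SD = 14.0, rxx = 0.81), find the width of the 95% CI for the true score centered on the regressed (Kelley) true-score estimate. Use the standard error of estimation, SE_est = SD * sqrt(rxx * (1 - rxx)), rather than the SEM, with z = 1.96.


True score estimate = 0.81*52 + 0.19*58.7 = 53.273
SE_est = SD * sqrt(rxx * (1 - rxx)) = 14.0 * sqrt(0.81 * 0.19) = 14.0 * sqrt(0.1539) = 5.492213
CI = T_est +/- z * SE_est, so width = 2 * z * SE_est = 2 * 1.96 * 5.492213
Width = 21.5295

21.5295


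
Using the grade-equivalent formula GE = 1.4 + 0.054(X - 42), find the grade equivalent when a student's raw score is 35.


raw - median = 35 - 42 = -7
slope * diff = 0.054 * -7 = -0.378
GE = 1.4 + -0.378
GE = 1.022

1.022


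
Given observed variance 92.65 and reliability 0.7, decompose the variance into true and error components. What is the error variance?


var_true = rxx * var_obs = 0.7 * 92.65 = 64.855
var_error = var_obs - var_true
var_error = 92.65 - 64.855
var_error = 27.795

27.795


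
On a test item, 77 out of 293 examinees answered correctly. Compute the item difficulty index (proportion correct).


Item difficulty p = number correct / total examinees
p = 77 / 293
p = 0.2628

0.2628


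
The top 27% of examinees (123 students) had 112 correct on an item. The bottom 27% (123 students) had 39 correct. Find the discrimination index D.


p_upper = 112/123 = 0.9106
p_lower = 39/123 = 0.3171
D = 0.9106 - 0.3171 = 0.5935

0.5935


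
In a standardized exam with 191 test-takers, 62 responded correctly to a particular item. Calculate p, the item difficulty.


Item difficulty p = number correct / total examinees
p = 62 / 191
p = 0.3246

0.3246


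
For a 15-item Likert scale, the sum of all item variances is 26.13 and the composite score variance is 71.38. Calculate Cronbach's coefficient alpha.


alpha = (k/(k-1)) * (1 - sum(si^2)/s_total^2)
= (15/14) * (1 - 26.13/71.38)
alpha = 0.6792

0.6792


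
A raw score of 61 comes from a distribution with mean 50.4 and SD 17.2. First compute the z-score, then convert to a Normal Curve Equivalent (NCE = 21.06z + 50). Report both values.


z = (X - mean) / SD = (61 - 50.4) / 17.2
z = 10.6 / 17.2
z = 0.6163
NCE = NCE = 21.06z + 50
Carry z at full precision (z = 10.6 / 17.2) into the conversion:
NCE = 21.06 * (10.6 / 17.2) + 50 = 223.236 / 17.2 + 50
NCE = 12.9788 + 50
NCE = 62.9788

62.9788


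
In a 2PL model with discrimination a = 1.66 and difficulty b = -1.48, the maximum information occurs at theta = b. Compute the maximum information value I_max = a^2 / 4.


For 2PL, max info at theta = b = -1.48
I_max = a^2 / 4 = 1.66^2 / 4
= 2.7556 / 4
I_max = 0.6889

0.6889


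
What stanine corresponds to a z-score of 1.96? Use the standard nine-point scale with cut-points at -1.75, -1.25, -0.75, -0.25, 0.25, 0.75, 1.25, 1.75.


Stanine boundaries: [-1.75, -1.25, -0.75, -0.25, 0.25, 0.75, 1.25, 1.75]
z = 1.96
Check each boundary:
  z >= -1.75 -> could be stanine 2
  z >= -1.25 -> could be stanine 3
  z >= -0.75 -> could be stanine 4
  z >= -0.25 -> could be stanine 5
  z >= 0.25 -> could be stanine 6
  z >= 0.75 -> could be stanine 7
  z >= 1.25 -> could be stanine 8
  z >= 1.75 -> could be stanine 9
Highest qualifying boundary gives stanine = 9

9


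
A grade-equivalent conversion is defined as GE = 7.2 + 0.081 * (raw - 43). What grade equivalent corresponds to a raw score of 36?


raw - median = 36 - 43 = -7
slope * diff = 0.081 * -7 = -0.567
GE = 7.2 + -0.567
GE = 6.633

6.633


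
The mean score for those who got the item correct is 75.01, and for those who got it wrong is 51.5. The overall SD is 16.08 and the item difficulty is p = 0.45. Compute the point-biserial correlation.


q = 1 - p = 0.55
rpb = ((M1 - M0) / SD) * sqrt(p * q)
rpb = ((75.01 - 51.5) / 16.08) * sqrt(0.45 * 0.55)
rpb = 0.7274

0.7274


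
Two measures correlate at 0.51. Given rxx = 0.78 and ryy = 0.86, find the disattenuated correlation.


r_corrected = rxy / sqrt(rxx * ryy)
= 0.51 / sqrt(0.78 * 0.86)
= 0.51 / sqrt(0.6708)
= 0.51 / 0.819024
r_corrected = 0.6227

0.6227


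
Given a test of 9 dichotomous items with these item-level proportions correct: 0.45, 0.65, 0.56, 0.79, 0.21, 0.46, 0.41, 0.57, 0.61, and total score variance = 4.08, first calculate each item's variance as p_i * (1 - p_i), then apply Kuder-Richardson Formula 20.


For each item, compute p_i * q_i:
  Item 1: 0.45 * 0.55 = 0.2475
  Item 2: 0.65 * 0.35 = 0.2275
  Item 3: 0.56 * 0.44 = 0.2464
  Item 4: 0.79 * 0.21 = 0.1659
  Item 5: 0.21 * 0.79 = 0.1659
  Item 6: 0.46 * 0.54 = 0.2484
  Item 7: 0.41 * 0.59 = 0.2419
  Item 8: 0.57 * 0.43 = 0.2451
  Item 9: 0.61 * 0.39 = 0.2379
Sum(p_i * q_i) = 0.2475 + 0.2275 + 0.2464 + 0.1659 + 0.1659 + 0.2484 + 0.2419 + 0.2451 + 0.2379 = 2.0265
KR-20 = (k/(k-1)) * (1 - Sum(p_i*q_i) / Var_total)
= (9/8) * (1 - 2.0265/4.08)
= 1.125 * 0.5033
KR-20 = 0.5662

0.5662
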